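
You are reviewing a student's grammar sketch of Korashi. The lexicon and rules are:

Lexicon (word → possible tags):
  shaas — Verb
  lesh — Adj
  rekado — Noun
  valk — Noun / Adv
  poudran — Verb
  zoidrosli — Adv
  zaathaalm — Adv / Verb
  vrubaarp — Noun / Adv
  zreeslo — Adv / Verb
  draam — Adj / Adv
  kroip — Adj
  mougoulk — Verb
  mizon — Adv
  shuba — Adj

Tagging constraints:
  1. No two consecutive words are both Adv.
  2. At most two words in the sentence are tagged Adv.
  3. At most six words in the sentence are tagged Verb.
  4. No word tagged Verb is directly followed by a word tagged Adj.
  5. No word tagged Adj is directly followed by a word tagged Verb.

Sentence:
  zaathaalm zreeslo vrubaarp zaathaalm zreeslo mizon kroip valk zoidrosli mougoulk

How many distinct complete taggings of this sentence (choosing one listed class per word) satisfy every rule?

Candidates per position — 1:zaathaalm {Adv,Verb}; 2:zreeslo {Adv,Verb}; 3:vrubaarp {Noun,Adv}; 4:zaathaalm {Adv,Verb}; 5:zreeslo {Adv,Verb}; 6:mizon {Adv}; 7:kroip {Adj}; 8:valk {Noun,Adv}; 9:zoidrosli {Adv}; 10:mougoulk {Verb}.
There are 64 candidate sequences in total.
The sequences that satisfy every rule: Verb Verb Noun Verb Verb Adv Adj Noun Adv Verb.
Count = 1.

1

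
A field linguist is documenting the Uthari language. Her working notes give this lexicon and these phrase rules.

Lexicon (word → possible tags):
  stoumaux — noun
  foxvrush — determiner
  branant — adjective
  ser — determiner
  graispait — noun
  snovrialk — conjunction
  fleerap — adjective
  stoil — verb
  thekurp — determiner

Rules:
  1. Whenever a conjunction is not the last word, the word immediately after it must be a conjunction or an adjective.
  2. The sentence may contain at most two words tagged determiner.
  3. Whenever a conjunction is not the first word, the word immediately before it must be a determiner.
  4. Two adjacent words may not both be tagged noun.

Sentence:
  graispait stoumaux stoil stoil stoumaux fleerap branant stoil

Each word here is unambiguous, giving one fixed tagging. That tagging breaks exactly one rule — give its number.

4

Fixed tagging: noun noun verb verb noun adjective adjective verb.
Checking each rule: R1 ✓, R2 ✓, R3 ✓, R4 ✗.
Only rule 4 fails.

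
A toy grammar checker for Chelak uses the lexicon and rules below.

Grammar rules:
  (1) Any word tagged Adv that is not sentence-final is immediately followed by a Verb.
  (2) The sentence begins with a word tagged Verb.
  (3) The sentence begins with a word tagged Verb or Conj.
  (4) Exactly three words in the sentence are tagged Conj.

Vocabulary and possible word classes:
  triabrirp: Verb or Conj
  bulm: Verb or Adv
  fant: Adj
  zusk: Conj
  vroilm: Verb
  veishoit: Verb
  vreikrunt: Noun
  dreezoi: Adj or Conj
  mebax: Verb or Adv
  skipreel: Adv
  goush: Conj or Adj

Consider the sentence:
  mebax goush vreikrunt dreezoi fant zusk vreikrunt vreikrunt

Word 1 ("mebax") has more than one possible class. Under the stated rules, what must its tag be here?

Verb

Candidates per position — 1:mebax {Verb,Adv}; 2:goush {Conj,Adj}; 3:vreikrunt {Noun}; 4:dreezoi {Adj,Conj}; 5:fant {Adj}; 6:zusk {Conj}; 7:vreikrunt {Noun}; 8:vreikrunt {Noun}.
At position 1, choosing Adv makes rule 1 impossible to satisfy; hence Verb.
At position 2, choosing Adj makes rule 4 impossible to satisfy; hence Conj.
At position 4, choosing Adj makes rule 4 impossible to satisfy; hence Conj.
The only consistent sequence is: Verb Conj Noun Conj Adj Conj Noun Noun.
Check: rule 1 ✓; rule 2 ✓; rule 3 ✓; rule 4 ✓.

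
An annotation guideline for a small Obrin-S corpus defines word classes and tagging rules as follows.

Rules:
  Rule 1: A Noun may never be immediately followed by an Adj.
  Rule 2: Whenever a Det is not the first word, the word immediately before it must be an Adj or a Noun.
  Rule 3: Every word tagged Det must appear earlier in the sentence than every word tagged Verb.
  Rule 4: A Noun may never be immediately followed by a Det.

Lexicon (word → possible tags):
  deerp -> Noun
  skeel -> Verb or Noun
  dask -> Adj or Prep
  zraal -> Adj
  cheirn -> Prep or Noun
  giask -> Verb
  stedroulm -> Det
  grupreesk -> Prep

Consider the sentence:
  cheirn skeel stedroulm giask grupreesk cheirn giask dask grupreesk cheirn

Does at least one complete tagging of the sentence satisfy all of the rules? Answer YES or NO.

NO

Candidates per position — 1:cheirn {Prep,Noun}; 2:skeel {Verb,Noun}; 3:stedroulm {Det}; 4:giask {Verb}; 5:grupreesk {Prep}; 6:cheirn {Prep,Noun}; 7:giask {Verb}; 8:dask {Adj,Prep}; 9:grupreesk {Prep}; 10:cheirn {Prep,Noun}.
Every candidate sequence violates at least one rule; no consistent tagging exists.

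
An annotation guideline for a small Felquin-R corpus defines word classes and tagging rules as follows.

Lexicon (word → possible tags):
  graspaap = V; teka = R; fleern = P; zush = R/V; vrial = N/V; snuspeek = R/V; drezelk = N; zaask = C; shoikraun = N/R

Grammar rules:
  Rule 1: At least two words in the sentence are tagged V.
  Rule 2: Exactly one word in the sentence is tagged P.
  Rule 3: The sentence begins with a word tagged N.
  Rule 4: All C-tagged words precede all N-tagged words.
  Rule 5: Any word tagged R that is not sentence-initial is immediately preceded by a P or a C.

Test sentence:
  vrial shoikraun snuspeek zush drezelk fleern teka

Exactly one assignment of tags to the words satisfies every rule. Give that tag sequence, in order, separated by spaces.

N N V V N P R

Candidates per position — 1:vrial {N,V}; 2:shoikraun {N,R}; 3:snuspeek {R,V}; 4:zush {R,V}; 5:drezelk {N}; 6:fleern {P}; 7:teka {R}.
At position 1, choosing V makes rule 3 impossible to satisfy; hence N.
At position 2, choosing R makes rule 5 impossible to satisfy; hence N.
At position 3, choosing R makes rule 1 impossible to satisfy; hence V.
At position 4, choosing R makes rule 1 impossible to satisfy; hence V.
The unique satisfying tagging is: N N V V N P R.
Rule-by-rule: rule 1 holds; rule 2 holds; rule 3 holds; rule 4 holds; rule 5 holds.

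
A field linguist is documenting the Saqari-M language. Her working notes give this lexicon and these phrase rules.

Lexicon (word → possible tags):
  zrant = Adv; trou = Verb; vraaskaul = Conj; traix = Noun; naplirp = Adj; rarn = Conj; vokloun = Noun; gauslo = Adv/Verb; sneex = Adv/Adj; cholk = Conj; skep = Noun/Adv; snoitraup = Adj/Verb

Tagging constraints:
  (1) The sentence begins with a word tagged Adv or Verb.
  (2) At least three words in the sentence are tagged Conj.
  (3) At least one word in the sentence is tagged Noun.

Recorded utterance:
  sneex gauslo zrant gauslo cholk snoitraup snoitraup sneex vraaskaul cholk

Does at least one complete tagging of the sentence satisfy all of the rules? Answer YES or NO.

Candidates per position — 1:sneex {Adv,Adj}; 2:gauslo {Adv,Verb}; 3:zrant {Adv}; 4:gauslo {Adv,Verb}; 5:cholk {Conj}; 6:snoitraup {Adj,Verb}; 7:snoitraup {Adj,Verb}; 8:sneex {Adv,Adj}; 9:vraaskaul {Conj}; 10:cholk {Conj}.
Rule 3 cannot be satisfied by any choice of tags from the lexicon.
So there is no consistent tagging.

NO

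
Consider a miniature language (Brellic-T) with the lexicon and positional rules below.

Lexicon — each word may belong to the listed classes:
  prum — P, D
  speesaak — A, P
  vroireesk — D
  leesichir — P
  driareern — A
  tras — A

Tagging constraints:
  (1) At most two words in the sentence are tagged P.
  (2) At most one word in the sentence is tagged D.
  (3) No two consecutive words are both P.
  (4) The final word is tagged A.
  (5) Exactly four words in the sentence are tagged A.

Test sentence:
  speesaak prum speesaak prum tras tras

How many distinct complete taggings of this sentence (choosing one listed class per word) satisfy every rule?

Candidates per position — 1:speesaak {A,P}; 2:prum {P,D}; 3:speesaak {A,P}; 4:prum {P,D}; 5:tras {A}; 6:tras {A}.
There are 16 candidate sequences in total.
The sequences that satisfy every rule: A P A P A A; A P A D A A; A D A P A A.
Count = 3.

3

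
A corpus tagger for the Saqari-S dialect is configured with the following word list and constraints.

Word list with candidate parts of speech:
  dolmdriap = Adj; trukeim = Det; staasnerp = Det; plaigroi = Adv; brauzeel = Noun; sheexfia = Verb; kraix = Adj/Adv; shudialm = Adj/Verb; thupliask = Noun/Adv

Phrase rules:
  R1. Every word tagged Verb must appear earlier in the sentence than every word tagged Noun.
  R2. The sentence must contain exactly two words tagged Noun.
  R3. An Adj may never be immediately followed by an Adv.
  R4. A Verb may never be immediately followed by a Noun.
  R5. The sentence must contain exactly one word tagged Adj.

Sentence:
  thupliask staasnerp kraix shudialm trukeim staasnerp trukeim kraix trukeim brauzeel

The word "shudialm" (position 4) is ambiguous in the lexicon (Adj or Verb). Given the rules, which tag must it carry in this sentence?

Adj

Candidates per position — 1:thupliask {Noun,Adv}; 2:staasnerp {Det}; 3:kraix {Adj,Adv}; 4:shudialm {Adj,Verb}; 5:trukeim {Det}; 6:staasnerp {Det}; 7:trukeim {Det}; 8:kraix {Adj,Adv}; 9:trukeim {Det}; 10:brauzeel {Noun}.
Position 1: tagging it Adv would leave rule 2 unsatisfiable, so it must be Noun.
Position 4: tagging it Verb would leave rule 1 unsatisfiable, so it must be Adj.
Position 8: tagging it Adj would leave rule 5 unsatisfiable, so it must be Adv.
Position 3: tagging it Adj would leave rule 5 unsatisfiable, so it must be Adv.
So the tagging must be: Noun Det Adv Adj Det Det Det Adv Det Noun.
Verifying each rule — rule 1 ok; rule 2 ok; rule 3 ok; rule 4 ok; rule 5 ok.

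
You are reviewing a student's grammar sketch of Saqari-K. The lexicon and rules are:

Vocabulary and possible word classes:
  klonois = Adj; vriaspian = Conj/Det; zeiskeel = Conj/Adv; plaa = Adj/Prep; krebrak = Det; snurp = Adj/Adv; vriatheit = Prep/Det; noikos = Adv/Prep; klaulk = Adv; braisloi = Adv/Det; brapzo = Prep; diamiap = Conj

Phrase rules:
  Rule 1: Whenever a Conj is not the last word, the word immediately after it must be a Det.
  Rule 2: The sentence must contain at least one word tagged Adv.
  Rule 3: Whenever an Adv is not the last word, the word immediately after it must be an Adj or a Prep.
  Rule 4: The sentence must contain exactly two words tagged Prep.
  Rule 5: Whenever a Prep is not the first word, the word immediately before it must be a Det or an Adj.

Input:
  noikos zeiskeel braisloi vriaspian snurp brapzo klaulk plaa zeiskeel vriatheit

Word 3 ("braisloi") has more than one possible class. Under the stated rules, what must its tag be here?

Det

Candidates per position — 1:noikos {Adv,Prep}; 2:zeiskeel {Conj,Adv}; 3:braisloi {Adv,Det}; 4:vriaspian {Conj,Det}; 5:snurp {Adj,Adv}; 6:brapzo {Prep}; 7:klaulk {Adv}; 8:plaa {Adj,Prep}; 9:zeiskeel {Conj,Adv}; 10:vriatheit {Prep,Det}.
Position 1: tagging it Adv would leave rule 3 unsatisfiable, so it must be Prep.
Position 2: tagging it Adv would leave rule 3 unsatisfiable, so it must be Conj.
Position 3: tagging it Adv would leave rule 1 unsatisfiable, so it must be Det.
Position 4: tagging it Conj would leave rule 1 unsatisfiable, so it must be Det.
Position 5: tagging it Adv would leave rule 5 unsatisfiable, so it must be Adj.
Position 8: tagging it Prep would leave rule 4 unsatisfiable, so it must be Adj.
Position 10: tagging it Prep would leave rule 4 unsatisfiable, so it must be Det.
Position 9: tagging it Adv would leave rule 3 unsatisfiable, so it must be Conj.
The unique satisfying tagging is: Prep Conj Det Det Adj Prep Adv Adj Conj Det.
Checking: rule 1 ok; rule 2 ok; rule 3 ok; rule 4 ok; rule 5 ok.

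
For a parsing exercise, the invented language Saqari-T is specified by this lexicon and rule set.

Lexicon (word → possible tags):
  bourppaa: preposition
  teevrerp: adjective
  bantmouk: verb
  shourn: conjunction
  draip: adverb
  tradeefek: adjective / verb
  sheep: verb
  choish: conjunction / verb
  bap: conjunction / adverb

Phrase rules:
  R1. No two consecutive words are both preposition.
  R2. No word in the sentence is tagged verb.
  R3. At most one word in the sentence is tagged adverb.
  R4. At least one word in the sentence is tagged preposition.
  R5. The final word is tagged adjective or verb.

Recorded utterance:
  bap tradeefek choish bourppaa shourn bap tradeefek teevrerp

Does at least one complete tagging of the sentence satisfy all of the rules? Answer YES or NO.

YES

Candidates per position — 1:bap {conjunction,adverb}; 2:tradeefek {adjective,verb}; 3:choish {conjunction,verb}; 4:bourppaa {preposition}; 5:shourn {conjunction}; 6:bap {conjunction,adverb}; 7:tradeefek {adjective,verb}; 8:teevrerp {adjective}.
One satisfying assignment: conjunction adjective conjunction preposition conjunction adverb adjective adjective.
Check: rule 1 satisfied; rule 2 satisfied; rule 3 satisfied; rule 4 satisfied; rule 5 satisfied.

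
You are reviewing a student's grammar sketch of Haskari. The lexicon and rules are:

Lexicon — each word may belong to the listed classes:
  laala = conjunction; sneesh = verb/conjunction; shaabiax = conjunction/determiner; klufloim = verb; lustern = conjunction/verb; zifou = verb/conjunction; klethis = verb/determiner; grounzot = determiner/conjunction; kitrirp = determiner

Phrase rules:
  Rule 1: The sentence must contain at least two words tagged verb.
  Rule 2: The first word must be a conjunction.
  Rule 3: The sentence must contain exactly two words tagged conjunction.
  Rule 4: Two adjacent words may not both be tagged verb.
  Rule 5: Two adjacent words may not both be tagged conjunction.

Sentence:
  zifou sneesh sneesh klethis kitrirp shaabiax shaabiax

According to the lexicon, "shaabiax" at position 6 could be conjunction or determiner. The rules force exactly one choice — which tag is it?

Candidates per position — 1:zifou {verb,conjunction}; 2:sneesh {verb,conjunction}; 3:sneesh {verb,conjunction}; 4:klethis {verb,determiner}; 5:kitrirp {determiner}; 6:shaabiax {conjunction,determiner}; 7:shaabiax {conjunction,determiner}.
Word 1 cannot be verb — rule 2 would then fail for every completion. It is conjunction.
Word 2 cannot be conjunction — rule 5 would then fail for every completion. It is verb.
Word 3 cannot be verb — rule 4 would then fail for every completion. It is conjunction.
Word 4 cannot be determiner — rule 1 would then fail for every completion. It is verb.
Word 6 cannot be conjunction — rule 3 would then fail for every completion. It is determiner.
Word 7 cannot be conjunction — rule 3 would then fail for every completion. It is determiner.
So the tagging must be: conjunction verb conjunction verb determiner determiner determiner.
Rule-by-rule: rule 1 satisfied; rule 2 satisfied; rule 3 satisfied; rule 4 satisfied; rule 5 satisfied.

determiner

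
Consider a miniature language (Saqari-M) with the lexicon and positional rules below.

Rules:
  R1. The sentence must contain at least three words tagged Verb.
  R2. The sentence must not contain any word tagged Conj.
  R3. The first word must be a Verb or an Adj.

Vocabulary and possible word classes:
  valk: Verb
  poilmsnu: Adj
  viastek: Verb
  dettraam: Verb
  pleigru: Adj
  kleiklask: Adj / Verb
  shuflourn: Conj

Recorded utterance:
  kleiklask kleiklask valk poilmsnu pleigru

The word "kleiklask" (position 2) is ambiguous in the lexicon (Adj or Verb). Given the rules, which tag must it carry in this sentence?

Verb

Candidates per position — 1:kleiklask {Adj,Verb}; 2:kleiklask {Adj,Verb}; 3:valk {Verb}; 4:poilmsnu {Adj}; 5:pleigru {Adj}.
Word 1 cannot be Adj — rule 1 would then fail for every completion. It is Verb.
Word 2 cannot be Adj — rule 1 would then fail for every completion. It is Verb.
That leaves exactly one tagging: Verb Verb Verb Adj Adj.
Checking: rule 1 ok; rule 2 ok; rule 3 ok.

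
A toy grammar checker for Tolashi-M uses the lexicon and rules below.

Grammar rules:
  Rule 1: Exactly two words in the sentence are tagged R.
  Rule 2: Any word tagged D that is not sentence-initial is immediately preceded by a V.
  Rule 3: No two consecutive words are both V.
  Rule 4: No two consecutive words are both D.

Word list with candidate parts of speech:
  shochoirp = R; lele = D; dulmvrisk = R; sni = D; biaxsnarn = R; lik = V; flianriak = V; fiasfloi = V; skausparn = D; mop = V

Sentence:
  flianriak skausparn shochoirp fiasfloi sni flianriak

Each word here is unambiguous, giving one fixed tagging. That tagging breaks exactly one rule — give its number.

Fixed tagging: V D R V D V.
Checking each rule: R1 ✗, R2 ✓, R3 ✓, R4 ✓.
Only rule 1 fails.

1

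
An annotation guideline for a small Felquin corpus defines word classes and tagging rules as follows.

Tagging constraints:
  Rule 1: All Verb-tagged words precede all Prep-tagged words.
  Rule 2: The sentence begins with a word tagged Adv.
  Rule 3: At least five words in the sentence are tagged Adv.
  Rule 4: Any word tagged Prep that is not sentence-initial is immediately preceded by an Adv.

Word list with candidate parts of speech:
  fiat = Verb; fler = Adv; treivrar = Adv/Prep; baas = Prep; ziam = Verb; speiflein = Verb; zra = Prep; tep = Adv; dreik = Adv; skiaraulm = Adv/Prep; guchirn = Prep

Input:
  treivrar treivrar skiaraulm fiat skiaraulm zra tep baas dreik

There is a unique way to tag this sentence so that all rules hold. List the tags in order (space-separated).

Candidates per position — 1:treivrar {Adv,Prep}; 2:treivrar {Adv,Prep}; 3:skiaraulm {Adv,Prep}; 4:fiat {Verb}; 5:skiaraulm {Adv,Prep}; 6:zra {Prep}; 7:tep {Adv}; 8:baas {Prep}; 9:dreik {Adv}.
Position 1: Prep is ruled out by rule 1; that leaves Adv.
Position 2: Prep is ruled out by rule 1; that leaves Adv.
Position 3: Prep is ruled out by rule 1; that leaves Adv.
Position 5: Prep is ruled out by rule 4; that leaves Adv.
The unique satisfying tagging is: Adv Adv Adv Verb Adv Prep Adv Prep Adv.
Verifying each rule — rule 1 satisfied; rule 2 satisfied; rule 3 satisfied; rule 4 satisfied.

Adv Adv Adv Verb Adv Prep Adv Prep Adv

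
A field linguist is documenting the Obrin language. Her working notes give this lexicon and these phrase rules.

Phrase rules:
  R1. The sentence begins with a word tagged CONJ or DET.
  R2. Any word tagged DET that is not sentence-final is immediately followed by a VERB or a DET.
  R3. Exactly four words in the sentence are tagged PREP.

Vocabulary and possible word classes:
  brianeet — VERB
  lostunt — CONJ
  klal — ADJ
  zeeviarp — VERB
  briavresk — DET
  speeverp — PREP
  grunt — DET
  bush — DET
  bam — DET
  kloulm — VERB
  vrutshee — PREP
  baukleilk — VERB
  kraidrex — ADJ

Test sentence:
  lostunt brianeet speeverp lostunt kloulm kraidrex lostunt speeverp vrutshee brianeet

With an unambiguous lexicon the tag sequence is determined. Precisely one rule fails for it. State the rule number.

3

Fixed tagging: CONJ VERB PREP CONJ VERB ADJ CONJ PREP PREP VERB.
Checking each rule: R1 holds, R2 holds, R3 violated.
Only rule 3 fails.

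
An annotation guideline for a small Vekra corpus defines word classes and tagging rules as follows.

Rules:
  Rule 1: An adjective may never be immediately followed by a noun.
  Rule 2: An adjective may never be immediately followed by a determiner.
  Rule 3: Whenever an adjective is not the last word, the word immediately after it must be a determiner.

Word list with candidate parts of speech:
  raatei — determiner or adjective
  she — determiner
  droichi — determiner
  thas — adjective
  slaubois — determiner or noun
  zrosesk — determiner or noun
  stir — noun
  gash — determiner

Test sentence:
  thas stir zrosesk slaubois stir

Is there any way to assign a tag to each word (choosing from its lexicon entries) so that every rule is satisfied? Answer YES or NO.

NO

Candidates per position — 1:thas {adjective}; 2:stir {noun}; 3:zrosesk {determiner,noun}; 4:slaubois {determiner,noun}; 5:stir {noun}.
Rule 1 cannot be satisfied by any choice of tags from the lexicon.
So there is no consistent tagging.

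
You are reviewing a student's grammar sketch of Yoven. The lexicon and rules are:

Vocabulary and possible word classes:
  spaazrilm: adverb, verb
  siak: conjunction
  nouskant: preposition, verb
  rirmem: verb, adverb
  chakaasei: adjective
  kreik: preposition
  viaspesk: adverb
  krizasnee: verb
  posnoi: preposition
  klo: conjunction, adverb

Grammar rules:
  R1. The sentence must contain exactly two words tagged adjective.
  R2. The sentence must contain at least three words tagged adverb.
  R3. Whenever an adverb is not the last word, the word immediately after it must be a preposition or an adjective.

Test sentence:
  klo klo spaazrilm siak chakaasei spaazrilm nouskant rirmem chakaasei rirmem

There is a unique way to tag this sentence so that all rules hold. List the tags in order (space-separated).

conjunction conjunction verb conjunction adjective adverb preposition adverb adjective adverb

Candidates per position — 1:klo {conjunction,adverb}; 2:klo {conjunction,adverb}; 3:spaazrilm {adverb,verb}; 4:siak {conjunction}; 5:chakaasei {adjective}; 6:spaazrilm {adverb,verb}; 7:nouskant {preposition,verb}; 8:rirmem {verb,adverb}; 9:chakaasei {adjective}; 10:rirmem {verb,adverb}.
At position 1, choosing adverb makes rule 3 impossible to satisfy; hence conjunction.
At position 2, choosing adverb makes rule 3 impossible to satisfy; hence conjunction.
At position 3, choosing adverb makes rule 3 impossible to satisfy; hence verb.
At position 6, choosing verb makes rule 2 impossible to satisfy; hence adverb.
At position 7, choosing verb makes rule 3 impossible to satisfy; hence preposition.
At position 8, choosing verb makes rule 2 impossible to satisfy; hence adverb.
At position 10, choosing verb makes rule 2 impossible to satisfy; hence adverb.
The only consistent sequence is: conjunction conjunction verb conjunction adjective adverb preposition adverb adjective adverb.
Verifying each rule — rule 1 holds; rule 2 holds; rule 3 holds.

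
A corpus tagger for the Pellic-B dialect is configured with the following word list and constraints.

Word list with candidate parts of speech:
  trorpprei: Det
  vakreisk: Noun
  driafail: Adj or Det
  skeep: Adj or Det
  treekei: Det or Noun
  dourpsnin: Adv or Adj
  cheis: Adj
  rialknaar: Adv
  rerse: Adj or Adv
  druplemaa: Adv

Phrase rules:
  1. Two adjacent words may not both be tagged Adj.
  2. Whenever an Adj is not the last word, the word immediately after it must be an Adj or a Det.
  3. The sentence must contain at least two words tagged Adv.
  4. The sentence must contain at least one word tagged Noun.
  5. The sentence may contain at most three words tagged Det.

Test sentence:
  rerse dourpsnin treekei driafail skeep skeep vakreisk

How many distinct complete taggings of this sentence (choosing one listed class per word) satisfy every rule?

Candidates per position — 1:rerse {Adj,Adv}; 2:dourpsnin {Adv,Adj}; 3:treekei {Det,Noun}; 4:driafail {Adj,Det}; 5:skeep {Adj,Det}; 6:skeep {Adj,Det}; 7:vakreisk {Noun}.
There are 64 candidate sequences in total.
The sequences that satisfy every rule: Adv Adv Det Adj Det Det Noun; Adv Adv Det Det Adj Det Noun; Adv Adv Noun Adj Det Det Noun; Adv Adv Noun Det Adj Det Noun; Adv Adv Noun Det Det Det Noun.
Count = 5.

5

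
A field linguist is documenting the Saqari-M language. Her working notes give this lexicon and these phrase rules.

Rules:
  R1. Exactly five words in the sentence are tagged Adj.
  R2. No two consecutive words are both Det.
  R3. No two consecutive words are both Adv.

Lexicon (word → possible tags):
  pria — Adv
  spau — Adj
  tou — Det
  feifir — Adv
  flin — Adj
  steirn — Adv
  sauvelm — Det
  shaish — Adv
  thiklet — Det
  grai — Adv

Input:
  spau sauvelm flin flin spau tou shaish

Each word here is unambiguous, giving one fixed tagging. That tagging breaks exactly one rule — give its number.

Fixed tagging: Adj Det Adj Adj Adj Det Adv.
Applying the rules: R1 violated, R2 holds, R3 holds.
Only rule 1 fails.

1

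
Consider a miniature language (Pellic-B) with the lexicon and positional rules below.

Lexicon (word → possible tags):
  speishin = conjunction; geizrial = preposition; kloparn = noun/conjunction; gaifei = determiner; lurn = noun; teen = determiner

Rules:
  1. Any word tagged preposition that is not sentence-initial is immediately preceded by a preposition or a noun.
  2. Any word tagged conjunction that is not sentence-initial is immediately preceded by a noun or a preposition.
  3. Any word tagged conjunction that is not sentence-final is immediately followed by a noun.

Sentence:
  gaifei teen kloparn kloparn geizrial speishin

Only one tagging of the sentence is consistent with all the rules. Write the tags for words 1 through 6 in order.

Candidates per position — 1:gaifei {determiner}; 2:teen {determiner}; 3:kloparn {noun,conjunction}; 4:kloparn {noun,conjunction}; 5:geizrial {preposition}; 6:speishin {conjunction}.
Position 3: tagging it conjunction would leave rule 2 unsatisfiable, so it must be noun.
Position 4: tagging it conjunction would leave rule 1 unsatisfiable, so it must be noun.
The unique satisfying tagging is: determiner determiner noun noun preposition conjunction.
Checking: rule 1 holds; rule 2 holds; rule 3 holds.

determiner determiner noun noun preposition conjunction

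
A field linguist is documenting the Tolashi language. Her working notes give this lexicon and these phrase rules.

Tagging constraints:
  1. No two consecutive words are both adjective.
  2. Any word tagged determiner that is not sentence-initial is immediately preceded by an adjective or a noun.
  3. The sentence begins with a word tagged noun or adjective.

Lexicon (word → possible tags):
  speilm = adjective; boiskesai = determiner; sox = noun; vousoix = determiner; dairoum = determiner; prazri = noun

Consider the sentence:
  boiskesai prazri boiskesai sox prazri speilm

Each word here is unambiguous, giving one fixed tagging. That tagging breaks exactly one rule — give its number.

3

Fixed tagging: determiner noun determiner noun noun adjective.
Rule check: R1 ok, R2 ok, R3 fails.
Only rule 3 fails.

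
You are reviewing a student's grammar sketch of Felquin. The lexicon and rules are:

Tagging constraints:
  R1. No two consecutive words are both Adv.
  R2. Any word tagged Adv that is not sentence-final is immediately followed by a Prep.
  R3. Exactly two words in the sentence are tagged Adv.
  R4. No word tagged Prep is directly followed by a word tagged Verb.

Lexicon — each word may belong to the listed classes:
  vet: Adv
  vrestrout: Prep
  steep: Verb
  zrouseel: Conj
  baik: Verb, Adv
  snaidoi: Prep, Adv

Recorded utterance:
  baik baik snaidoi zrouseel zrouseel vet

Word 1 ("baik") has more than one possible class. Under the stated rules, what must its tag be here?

Candidates per position — 1:baik {Verb,Adv}; 2:baik {Verb,Adv}; 3:snaidoi {Prep,Adv}; 4:zrouseel {Conj}; 5:zrouseel {Conj}; 6:vet {Adv}.
Position 1: Adv is ruled out by rule 2; that leaves Verb.
Position 3: Adv is ruled out by rule 2; that leaves Prep.
Position 2: Verb is ruled out by rule 3; that leaves Adv.
So the tagging must be: Verb Adv Prep Conj Conj Adv.
Checking: rule 1 satisfied; rule 2 satisfied; rule 3 satisfied; rule 4 satisfied.

Verb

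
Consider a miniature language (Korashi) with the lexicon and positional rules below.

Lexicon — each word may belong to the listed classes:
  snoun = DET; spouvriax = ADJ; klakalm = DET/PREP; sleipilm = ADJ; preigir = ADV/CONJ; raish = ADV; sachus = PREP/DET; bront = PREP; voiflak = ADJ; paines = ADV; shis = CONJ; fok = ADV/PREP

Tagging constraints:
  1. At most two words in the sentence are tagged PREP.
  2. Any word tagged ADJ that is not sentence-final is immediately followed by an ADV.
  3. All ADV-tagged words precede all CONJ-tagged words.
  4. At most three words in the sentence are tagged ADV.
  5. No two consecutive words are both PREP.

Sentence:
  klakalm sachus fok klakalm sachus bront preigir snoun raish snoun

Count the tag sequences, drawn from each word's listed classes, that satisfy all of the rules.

5

Candidates per position — 1:klakalm {DET,PREP}; 2:sachus {PREP,DET}; 3:fok {ADV,PREP}; 4:klakalm {DET,PREP}; 5:sachus {PREP,DET}; 6:bront {PREP}; 7:preigir {ADV,CONJ}; 8:snoun {DET}; 9:raish {ADV}; 10:snoun {DET}.
There are 64 candidate sequences in total.
The sequences that satisfy every rule: DET PREP ADV DET DET PREP ADV DET ADV DET; DET DET ADV DET DET PREP ADV DET ADV DET; DET DET ADV PREP DET PREP ADV DET ADV DET; DET DET PREP DET DET PREP ADV DET ADV DET; PREP DET ADV DET DET PREP ADV DET ADV DET.
Count = 5.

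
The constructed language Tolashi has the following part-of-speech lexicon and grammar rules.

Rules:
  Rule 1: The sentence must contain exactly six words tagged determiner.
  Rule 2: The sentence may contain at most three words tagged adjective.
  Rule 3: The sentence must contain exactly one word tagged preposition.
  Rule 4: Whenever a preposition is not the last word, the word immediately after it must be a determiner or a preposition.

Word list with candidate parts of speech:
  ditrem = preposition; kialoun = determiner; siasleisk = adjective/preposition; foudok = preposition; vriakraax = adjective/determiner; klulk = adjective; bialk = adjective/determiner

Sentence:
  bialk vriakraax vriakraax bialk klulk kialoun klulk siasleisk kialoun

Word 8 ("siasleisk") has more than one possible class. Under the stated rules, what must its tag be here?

Candidates per position — 1:bialk {adjective,determiner}; 2:vriakraax {adjective,determiner}; 3:vriakraax {adjective,determiner}; 4:bialk {adjective,determiner}; 5:klulk {adjective}; 6:kialoun {determiner}; 7:klulk {adjective}; 8:siasleisk {adjective,preposition}; 9:kialoun {determiner}.
If word 1 were adjective, no tagging could satisfy rule 1; so word 1 is determiner.
If word 2 were adjective, no tagging could satisfy rule 1; so word 2 is determiner.
If word 3 were adjective, no tagging could satisfy rule 1; so word 3 is determiner.
If word 4 were adjective, no tagging could satisfy rule 1; so word 4 is determiner.
If word 8 were adjective, no tagging could satisfy rule 3; so word 8 is preposition.
The unique satisfying tagging is: determiner determiner determiner determiner adjective determiner adjective preposition determiner.
Check: rule 1 satisfied; rule 2 satisfied; rule 3 satisfied; rule 4 satisfied.

preposition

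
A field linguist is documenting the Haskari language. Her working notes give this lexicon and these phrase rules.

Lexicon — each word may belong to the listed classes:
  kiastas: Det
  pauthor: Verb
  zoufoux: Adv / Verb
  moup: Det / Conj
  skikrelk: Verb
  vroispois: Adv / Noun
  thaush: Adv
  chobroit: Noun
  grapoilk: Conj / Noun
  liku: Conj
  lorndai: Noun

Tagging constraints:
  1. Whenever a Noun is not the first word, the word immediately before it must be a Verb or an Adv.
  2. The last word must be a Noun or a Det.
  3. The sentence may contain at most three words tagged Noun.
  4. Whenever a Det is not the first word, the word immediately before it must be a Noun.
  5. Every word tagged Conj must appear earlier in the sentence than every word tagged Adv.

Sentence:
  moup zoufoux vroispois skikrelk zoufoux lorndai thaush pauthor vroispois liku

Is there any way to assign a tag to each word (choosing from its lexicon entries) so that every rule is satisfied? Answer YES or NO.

Candidates per position — 1:moup {Det,Conj}; 2:zoufoux {Adv,Verb}; 3:vroispois {Adv,Noun}; 4:skikrelk {Verb}; 5:zoufoux {Adv,Verb}; 6:lorndai {Noun}; 7:thaush {Adv}; 8:pauthor {Verb}; 9:vroispois {Adv,Noun}; 10:liku {Conj}.
Rule 2 cannot be satisfied by any choice of tags from the lexicon.
So there is no consistent tagging.

NO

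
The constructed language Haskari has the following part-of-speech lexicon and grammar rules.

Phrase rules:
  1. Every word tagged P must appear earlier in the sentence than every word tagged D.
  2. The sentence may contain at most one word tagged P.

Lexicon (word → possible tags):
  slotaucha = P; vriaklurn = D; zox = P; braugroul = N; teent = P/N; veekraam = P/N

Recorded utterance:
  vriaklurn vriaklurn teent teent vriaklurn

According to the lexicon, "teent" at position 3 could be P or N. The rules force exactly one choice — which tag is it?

N

Candidates per position — 1:vriaklurn {D}; 2:vriaklurn {D}; 3:teent {P,N}; 4:teent {P,N}; 5:vriaklurn {D}.
If word 3 were P, no tagging could satisfy rule 1; so word 3 is N.
If word 4 were P, no tagging could satisfy rule 1; so word 4 is N.
The only consistent sequence is: D D N N D.
Rule-by-rule: rule 1 holds; rule 2 holds.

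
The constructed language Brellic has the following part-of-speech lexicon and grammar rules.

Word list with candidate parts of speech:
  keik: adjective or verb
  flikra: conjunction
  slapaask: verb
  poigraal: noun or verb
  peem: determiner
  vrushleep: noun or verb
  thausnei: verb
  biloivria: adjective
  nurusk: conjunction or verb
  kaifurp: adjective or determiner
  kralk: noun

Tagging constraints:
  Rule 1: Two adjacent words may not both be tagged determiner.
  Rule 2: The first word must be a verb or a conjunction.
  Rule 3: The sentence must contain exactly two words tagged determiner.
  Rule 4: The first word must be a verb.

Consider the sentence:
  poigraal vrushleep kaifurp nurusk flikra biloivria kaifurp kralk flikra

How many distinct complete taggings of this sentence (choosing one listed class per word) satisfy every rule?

Candidates per position — 1:poigraal {noun,verb}; 2:vrushleep {noun,verb}; 3:kaifurp {adjective,determiner}; 4:nurusk {conjunction,verb}; 5:flikra {conjunction}; 6:biloivria {adjective}; 7:kaifurp {adjective,determiner}; 8:kralk {noun}; 9:flikra {conjunction}.
There are 32 candidate sequences in total.
The sequences that satisfy every rule: verb noun determiner conjunction conjunction adjective determiner noun conjunction; verb noun determiner verb conjunction adjective determiner noun conjunction; verb verb determiner conjunction conjunction adjective determiner noun conjunction; verb verb determiner verb conjunction adjective determiner noun conjunction.
Count = 4.

4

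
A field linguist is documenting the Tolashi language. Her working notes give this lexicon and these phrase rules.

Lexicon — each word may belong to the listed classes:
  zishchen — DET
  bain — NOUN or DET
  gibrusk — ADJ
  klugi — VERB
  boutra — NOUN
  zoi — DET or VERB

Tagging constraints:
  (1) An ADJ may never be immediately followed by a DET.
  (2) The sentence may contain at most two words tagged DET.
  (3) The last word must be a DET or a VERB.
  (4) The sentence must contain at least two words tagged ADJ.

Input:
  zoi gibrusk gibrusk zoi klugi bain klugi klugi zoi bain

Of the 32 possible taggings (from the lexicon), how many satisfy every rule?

Candidates per position — 1:zoi {DET,VERB}; 2:gibrusk {ADJ}; 3:gibrusk {ADJ}; 4:zoi {DET,VERB}; 5:klugi {VERB}; 6:bain {NOUN,DET}; 7:klugi {VERB}; 8:klugi {VERB}; 9:zoi {DET,VERB}; 10:bain {NOUN,DET}.
There are 32 candidate sequences in total.
The sequences that satisfy every rule: DET ADJ ADJ VERB VERB NOUN VERB VERB VERB DET; VERB ADJ ADJ VERB VERB NOUN VERB VERB DET DET; VERB ADJ ADJ VERB VERB NOUN VERB VERB VERB DET; VERB ADJ ADJ VERB VERB DET VERB VERB VERB DET.
Count = 4.

4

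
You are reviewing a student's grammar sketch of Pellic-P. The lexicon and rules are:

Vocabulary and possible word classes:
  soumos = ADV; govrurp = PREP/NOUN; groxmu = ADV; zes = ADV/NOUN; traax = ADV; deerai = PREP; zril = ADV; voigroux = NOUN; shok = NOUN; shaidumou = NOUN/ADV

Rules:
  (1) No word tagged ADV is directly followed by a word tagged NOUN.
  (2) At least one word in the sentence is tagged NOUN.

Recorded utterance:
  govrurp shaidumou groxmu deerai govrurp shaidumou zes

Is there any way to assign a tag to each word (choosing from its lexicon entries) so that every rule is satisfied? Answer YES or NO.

YES

Candidates per position — 1:govrurp {PREP,NOUN}; 2:shaidumou {NOUN,ADV}; 3:groxmu {ADV}; 4:deerai {PREP}; 5:govrurp {PREP,NOUN}; 6:shaidumou {NOUN,ADV}; 7:zes {ADV,NOUN}.
One satisfying assignment: NOUN NOUN ADV PREP NOUN NOUN NOUN.
Checking: rule 1 holds; rule 2 holds.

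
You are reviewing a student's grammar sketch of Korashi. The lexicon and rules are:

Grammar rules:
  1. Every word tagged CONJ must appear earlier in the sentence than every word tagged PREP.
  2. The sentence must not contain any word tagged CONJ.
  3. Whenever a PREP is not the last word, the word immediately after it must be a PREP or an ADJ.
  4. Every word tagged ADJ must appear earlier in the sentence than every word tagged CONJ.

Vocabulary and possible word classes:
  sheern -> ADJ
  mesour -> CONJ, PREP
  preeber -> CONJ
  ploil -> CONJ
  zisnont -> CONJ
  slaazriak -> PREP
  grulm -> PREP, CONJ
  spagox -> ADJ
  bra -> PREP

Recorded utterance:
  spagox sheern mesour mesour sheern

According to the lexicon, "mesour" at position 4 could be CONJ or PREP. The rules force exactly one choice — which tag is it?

PREP

Candidates per position — 1:spagox {ADJ}; 2:sheern {ADJ}; 3:mesour {CONJ,PREP}; 4:mesour {CONJ,PREP}; 5:sheern {ADJ}.
Position 3: CONJ is ruled out by rule 2; that leaves PREP.
Position 4: CONJ is ruled out by rule 1; that leaves PREP.
So the tagging must be: ADJ ADJ PREP PREP ADJ.
Checking: rule 1 ok; rule 2 ok; rule 3 ok; rule 4 ok.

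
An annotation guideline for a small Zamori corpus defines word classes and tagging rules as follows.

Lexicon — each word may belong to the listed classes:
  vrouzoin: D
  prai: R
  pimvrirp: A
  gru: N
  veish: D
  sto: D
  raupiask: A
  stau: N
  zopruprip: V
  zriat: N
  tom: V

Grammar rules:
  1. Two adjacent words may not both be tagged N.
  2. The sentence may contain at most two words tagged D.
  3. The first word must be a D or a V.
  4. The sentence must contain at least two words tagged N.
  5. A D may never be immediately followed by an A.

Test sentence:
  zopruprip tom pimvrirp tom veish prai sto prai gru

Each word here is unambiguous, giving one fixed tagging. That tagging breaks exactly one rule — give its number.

4

Fixed tagging: V V A V D R D R N.
Rule check: R1 ✓, R2 ✓, R3 ✓, R4 ✗, R5 ✓.
Only rule 4 fails.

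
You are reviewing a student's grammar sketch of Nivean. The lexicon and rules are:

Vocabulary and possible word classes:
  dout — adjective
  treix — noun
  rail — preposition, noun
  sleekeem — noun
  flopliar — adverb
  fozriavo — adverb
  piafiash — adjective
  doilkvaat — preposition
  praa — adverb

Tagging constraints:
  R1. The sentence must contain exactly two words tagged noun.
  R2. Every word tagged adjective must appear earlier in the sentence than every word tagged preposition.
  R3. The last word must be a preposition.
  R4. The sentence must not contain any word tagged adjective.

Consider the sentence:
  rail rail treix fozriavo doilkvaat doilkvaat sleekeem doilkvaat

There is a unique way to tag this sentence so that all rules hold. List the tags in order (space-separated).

preposition preposition noun adverb preposition preposition noun preposition

Candidates per position — 1:rail {preposition,noun}; 2:rail {preposition,noun}; 3:treix {noun}; 4:fozriavo {adverb}; 5:doilkvaat {preposition}; 6:doilkvaat {preposition}; 7:sleekeem {noun}; 8:doilkvaat {preposition}.
Word 1 cannot be noun — rule 1 would then fail for every completion. It is preposition.
Word 2 cannot be noun — rule 1 would then fail for every completion. It is preposition.
So the tagging must be: preposition preposition noun adverb preposition preposition noun preposition.
Check: rule 1 holds; rule 2 holds; rule 3 holds; rule 4 holds.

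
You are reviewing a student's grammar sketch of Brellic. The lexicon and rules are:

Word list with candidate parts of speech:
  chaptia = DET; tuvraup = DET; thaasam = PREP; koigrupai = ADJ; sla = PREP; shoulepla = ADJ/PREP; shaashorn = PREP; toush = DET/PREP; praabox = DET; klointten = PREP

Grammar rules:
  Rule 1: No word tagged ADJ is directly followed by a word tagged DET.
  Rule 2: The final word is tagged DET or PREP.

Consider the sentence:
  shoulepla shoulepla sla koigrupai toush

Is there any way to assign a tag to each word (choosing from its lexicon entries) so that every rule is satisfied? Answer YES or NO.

YES

Candidates per position — 1:shoulepla {ADJ,PREP}; 2:shoulepla {ADJ,PREP}; 3:sla {PREP}; 4:koigrupai {ADJ}; 5:toush {DET,PREP}.
One satisfying assignment: PREP ADJ PREP ADJ PREP.
Check: rule 1 ✓; rule 2 ✓.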